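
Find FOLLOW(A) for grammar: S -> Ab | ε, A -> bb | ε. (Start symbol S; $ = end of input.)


$ ∈ FOLLOW(S). For each A -> αBβ: add FIRST(β)\{ε} to FOLLOW(B); if β nullable, add FOLLOW(A).
FOLLOW(A) = {b}


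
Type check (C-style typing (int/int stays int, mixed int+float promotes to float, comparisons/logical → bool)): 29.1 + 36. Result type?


Operand types: float + int
Rule: mixed int/float promotes to float; int/int stays int
Result type: float


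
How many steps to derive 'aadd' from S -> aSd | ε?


Derivation: S => aSd => aaSdd => aadd
Steps: 3


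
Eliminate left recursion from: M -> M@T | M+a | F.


Left-recursive alternatives: M@T, M+a; non-recursive: F
Introduce M': M -> FM', M' -> @TM' | +aM' | ε


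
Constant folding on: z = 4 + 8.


4 + 8 = 12 at compile time
Optimized: z = 12


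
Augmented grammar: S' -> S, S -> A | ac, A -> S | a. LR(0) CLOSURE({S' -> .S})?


Start: S' -> .S
For each item with dot before a nonterminal B, add B -> .γ for every B-production
Closure: [S' -> .S, S -> .A, S -> .ac, A -> .S, A -> .a]


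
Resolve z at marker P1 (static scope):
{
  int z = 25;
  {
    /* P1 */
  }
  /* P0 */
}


P1's block does not declare z; resolves to the enclosing declaration at depth 0
z = 25


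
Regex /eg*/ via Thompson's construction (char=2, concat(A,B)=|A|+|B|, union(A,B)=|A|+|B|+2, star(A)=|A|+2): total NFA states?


Syntax tree has 2 char leaf(s), 0 union(s), 1 star(s)
chars contribute 2×2 = 4; each union adds +2; each star adds +2
Total: 4 + 0 + 2 = 6 states


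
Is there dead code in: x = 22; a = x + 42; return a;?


x is read by a's definition; a is returned
No dead code


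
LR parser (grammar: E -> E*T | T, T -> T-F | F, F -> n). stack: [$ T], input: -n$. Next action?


shift '-' to continue T -> T-F
Action: shift


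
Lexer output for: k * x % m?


Scan left to right, longest-match per lexeme
Tokens: ID(k), OP(*), ID(x), OP(%), ID(m)


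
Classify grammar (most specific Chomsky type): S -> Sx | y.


Left-linear: every RHS is a terminal or one nonterminal followed by a terminal
Classification: Type 3 (Regular)


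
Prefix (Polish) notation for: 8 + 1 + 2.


left-to-right (same/higher precedence on left): tree is (+ (+ 8 1) 2)
Prefix: + + 8 1 2


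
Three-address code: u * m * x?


Break into single-operator statements:
t1 = u * m
t2 = t1 * x


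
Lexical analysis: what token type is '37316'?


Pattern: digits only
Type: INTEGER_LITERAL


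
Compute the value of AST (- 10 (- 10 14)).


Evaluate inner: (- 10 14) = -4
Evaluate root: (- 10 -4) = 14
Result: 14


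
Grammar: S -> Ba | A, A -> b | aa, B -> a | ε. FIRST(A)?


Per alternative of A: FIRST(b) = {b}; FIRST(aa) = {a}
FIRST(A) = {a, b}


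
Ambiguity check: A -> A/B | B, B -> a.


precedence layered via separate nonterminal B: deterministic
Unambiguous


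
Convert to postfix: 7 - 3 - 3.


Left to right (same or higher precedence on left)
Postfix: 7 3 - 3 -


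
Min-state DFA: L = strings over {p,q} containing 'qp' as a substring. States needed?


KMP-style automaton: 2 progress states + 1 absorbing accept = 3
Minimal DFA: 3 states


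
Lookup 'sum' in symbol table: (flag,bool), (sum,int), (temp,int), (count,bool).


Lookup 'sum' → type int


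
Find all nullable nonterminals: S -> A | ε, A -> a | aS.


A nonterminal is nullable iff some alternative derives ε (directly, or every symbol in it is nullable)
Nullable: {S}


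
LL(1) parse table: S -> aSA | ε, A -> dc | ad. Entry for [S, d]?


For [S, d]: ε is nullable and 'd' ∈ FOLLOW(S)
Entry: S -> ε


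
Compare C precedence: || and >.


'>' is relational (level 7); '||' is logical OR (level 1)
Higher level binds tighter
'>' has higher precedence than '||'


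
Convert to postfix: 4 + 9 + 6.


Left to right (same or higher precedence on left)
Postfix: 4 9 + 6 +


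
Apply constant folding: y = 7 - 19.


7 - 19 = -12 at compile time
Optimized: y = -12


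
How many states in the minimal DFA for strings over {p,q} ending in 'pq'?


Track the longest suffix of input matching a prefix of 'pq': 3 classes (prefixes of length 0..2)
Minimal DFA: 3 states


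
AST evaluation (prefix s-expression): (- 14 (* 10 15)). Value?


Evaluate inner: (* 10 15) = 150
Evaluate root: (- 14 150) = -136
Result: -136


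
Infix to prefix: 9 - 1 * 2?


'*' binds tighter: tree is (- 9 (* 1 2))
Prefix: - 9 * 1 2


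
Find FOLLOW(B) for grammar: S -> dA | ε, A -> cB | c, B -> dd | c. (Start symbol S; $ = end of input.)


$ ∈ FOLLOW(S). For each A -> αBβ: add FIRST(β)\{ε} to FOLLOW(B); if β nullable, add FOLLOW(A).
FOLLOW(B) = {$}


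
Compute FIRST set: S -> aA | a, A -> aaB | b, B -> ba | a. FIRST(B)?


Per alternative of B: FIRST(ba) = {b}; FIRST(a) = {a}
FIRST(B) = {a, b}


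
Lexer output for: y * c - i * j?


Scan left to right, longest-match per lexeme
Tokens: ID(y), OP(*), ID(c), OP(-), ID(i), OP(*), ID(j)


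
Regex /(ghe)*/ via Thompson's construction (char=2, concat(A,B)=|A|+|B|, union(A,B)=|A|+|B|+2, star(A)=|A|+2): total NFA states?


Syntax tree has 3 char leaf(s), 0 union(s), 1 star(s)
chars contribute 3×2 = 6; each union adds +2; each star adds +2
Total: 6 + 0 + 2 = 8 states


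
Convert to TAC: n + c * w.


Break into single-operator statements:
t1 = c * w
t2 = n + t1


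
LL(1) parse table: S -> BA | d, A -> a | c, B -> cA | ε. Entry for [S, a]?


For [S, a]: 'a' ∈ FIRST(BA)
Entry: S -> BA


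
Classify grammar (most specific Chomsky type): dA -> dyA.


LHS has context (more than one symbol) and |LHS| ≤ |RHS|
Classification: Type 1 (Context-Sensitive)


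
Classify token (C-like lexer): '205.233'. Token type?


Pattern: digits with a decimal point
Type: FLOAT_LITERAL


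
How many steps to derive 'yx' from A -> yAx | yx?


Derivation: A => yx
Steps: 1


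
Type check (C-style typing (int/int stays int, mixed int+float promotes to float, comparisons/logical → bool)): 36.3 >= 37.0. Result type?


Operand types: float >= float
Rule: comparison yields bool
Result type: bool


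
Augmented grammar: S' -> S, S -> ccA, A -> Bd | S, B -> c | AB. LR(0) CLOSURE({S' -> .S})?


Start: S' -> .S
For each item with dot before a nonterminal B, add B -> .γ for every B-production
Closure: [S' -> .S, S -> .ccA]


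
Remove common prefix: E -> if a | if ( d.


Common prefix: 'if'
Factored: E -> if E', E' -> a | ( d


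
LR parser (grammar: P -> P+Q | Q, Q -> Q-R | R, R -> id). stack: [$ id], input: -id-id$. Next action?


'id' on top is the handle for R -> id
Action: reduce (R -> id)


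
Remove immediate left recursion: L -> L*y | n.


Left-recursive alternatives: L*y; non-recursive: n
Introduce L': L -> nL', L' -> *yL' | ε


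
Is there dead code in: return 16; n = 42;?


statement follows a return and is unreachable
Dead: 'n = 42'


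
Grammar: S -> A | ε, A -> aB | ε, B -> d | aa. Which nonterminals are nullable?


A nonterminal is nullable iff some alternative derives ε (directly, or every symbol in it is nullable)
Nullable: {A, S}


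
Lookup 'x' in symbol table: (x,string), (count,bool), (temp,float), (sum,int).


Lookup 'x' → type string


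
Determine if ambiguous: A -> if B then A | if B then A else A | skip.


dangling else: 'if B then if B then skip else skip' parses two ways
Ambiguous


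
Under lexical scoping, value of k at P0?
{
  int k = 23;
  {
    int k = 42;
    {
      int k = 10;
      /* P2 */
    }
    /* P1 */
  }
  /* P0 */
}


k declared in the same block as P0
k = 23


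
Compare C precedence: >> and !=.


'>>' is shift (level 8); '!=' is equality (level 6)
Higher level binds tighter
'>>' has higher precedence than '!='


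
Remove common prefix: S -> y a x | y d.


Common prefix: 'y'
Factored: S -> y S', S' -> a x | d


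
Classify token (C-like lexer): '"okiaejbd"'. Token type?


Pattern: double-quoted sequence
Type: STRING_LITERAL


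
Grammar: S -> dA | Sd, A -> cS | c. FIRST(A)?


Per alternative of A: FIRST(cS) = {c}; FIRST(c) = {c}
FIRST(A) = {c}


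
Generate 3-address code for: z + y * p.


Break into single-operator statements:
t1 = y * p
t2 = z + t1


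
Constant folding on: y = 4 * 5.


4 * 5 = 20 at compile time
Optimized: y = 20


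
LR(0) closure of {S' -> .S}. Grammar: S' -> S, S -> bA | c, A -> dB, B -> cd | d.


Start: S' -> .S
For each item with dot before a nonterminal B, add B -> .γ for every B-production
Closure: [S' -> .S, S -> .bA, S -> .c]


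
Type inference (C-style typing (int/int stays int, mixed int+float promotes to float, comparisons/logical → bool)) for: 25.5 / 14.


Operand types: float / int
Rule: mixed int/float promotes to float; int/int stays int
Result type: float


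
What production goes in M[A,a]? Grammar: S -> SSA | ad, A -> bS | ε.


For [A, a]: ε is nullable and 'a' ∈ FOLLOW(A)
Entry: A -> ε


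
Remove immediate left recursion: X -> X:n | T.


Left-recursive alternatives: X:n; non-recursive: T
Introduce X': X -> TX', X' -> :nX' | ε


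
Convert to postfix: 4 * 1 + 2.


Left to right (same or higher precedence on left)
Postfix: 4 1 * 2 +


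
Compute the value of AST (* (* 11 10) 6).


Evaluate inner: (* 11 10) = 110
Evaluate root: (* 110 6) = 660
Result: 660


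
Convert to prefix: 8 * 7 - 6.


left-to-right (same/higher precedence on left): tree is (- (* 8 7) 6)
Prefix: - * 8 7 6


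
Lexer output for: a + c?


Scan left to right, longest-match per lexeme
Tokens: ID(a), OP(+), ID(c)


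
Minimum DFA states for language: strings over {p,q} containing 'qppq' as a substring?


KMP-style automaton: 4 progress states + 1 absorbing accept = 5
Minimal DFA: 5 states


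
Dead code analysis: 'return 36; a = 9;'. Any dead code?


statement follows a return and is unreachable
Dead: 'a = 9'


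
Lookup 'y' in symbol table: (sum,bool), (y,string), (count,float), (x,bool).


Lookup 'y' → type string


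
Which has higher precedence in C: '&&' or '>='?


'>=' is relational (level 7); '&&' is logical AND (level 2)
Higher level binds tighter
'>=' has higher precedence than '&&'


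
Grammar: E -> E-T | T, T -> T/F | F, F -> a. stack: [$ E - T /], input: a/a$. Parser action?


no handle; shift 'a'
Action: shift


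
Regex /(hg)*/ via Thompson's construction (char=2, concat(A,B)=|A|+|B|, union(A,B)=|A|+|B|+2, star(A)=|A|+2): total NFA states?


Syntax tree has 2 char leaf(s), 0 union(s), 1 star(s)
chars contribute 2×2 = 4; each union adds +2; each star adds +2
Total: 4 + 0 + 2 = 6 states


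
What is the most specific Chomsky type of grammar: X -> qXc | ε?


Single nonterminal LHS, but q^n c^n is not regular
Classification: Type 2 (Context-Free)


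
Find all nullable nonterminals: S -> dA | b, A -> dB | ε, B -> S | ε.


A nonterminal is nullable iff some alternative derives ε (directly, or every symbol in it is nullable)
Nullable: {A, B}


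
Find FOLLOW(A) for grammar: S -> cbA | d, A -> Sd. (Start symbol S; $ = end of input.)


$ ∈ FOLLOW(S). For each A -> αBβ: add FIRST(β)\{ε} to FOLLOW(B); if β nullable, add FOLLOW(A).
FOLLOW(A) = {$, d}


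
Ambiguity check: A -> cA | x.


right-linear, alternatives start with distinct terminals 'c' vs 'x': unique leftmost derivation
Unambiguous


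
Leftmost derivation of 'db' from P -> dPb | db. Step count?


Derivation: P => db
Steps: 1


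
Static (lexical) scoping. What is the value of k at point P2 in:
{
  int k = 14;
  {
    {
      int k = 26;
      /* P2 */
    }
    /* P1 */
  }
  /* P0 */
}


k declared in the same block as P2
k = 26


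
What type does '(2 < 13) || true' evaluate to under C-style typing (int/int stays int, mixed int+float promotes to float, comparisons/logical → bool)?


Operand types: bool || bool
Rule: logical operators take bool operands and yield bool
Result type: bool


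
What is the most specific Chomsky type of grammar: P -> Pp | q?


Left-linear: every RHS is a terminal or one nonterminal followed by a terminal
Classification: Type 3 (Regular)


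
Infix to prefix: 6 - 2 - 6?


left-to-right (same/higher precedence on left): tree is (- (- 6 2) 6)
Prefix: - - 6 2 6


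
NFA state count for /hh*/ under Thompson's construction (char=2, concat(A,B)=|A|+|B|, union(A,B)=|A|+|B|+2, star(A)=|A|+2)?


Syntax tree has 2 char leaf(s), 0 union(s), 1 star(s)
chars contribute 2×2 = 4; each union adds +2; each star adds +2
Total: 4 + 0 + 2 = 6 states


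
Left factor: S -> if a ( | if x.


Common prefix: 'if'
Factored: S -> if S', S' -> a ( | x


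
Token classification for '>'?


Pattern: operator symbol
Type: OPERATOR


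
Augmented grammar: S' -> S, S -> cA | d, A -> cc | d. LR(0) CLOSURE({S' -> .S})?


Start: S' -> .S
For each item with dot before a nonterminal B, add B -> .γ for every B-production
Closure: [S' -> .S, S -> .cA, S -> .d]


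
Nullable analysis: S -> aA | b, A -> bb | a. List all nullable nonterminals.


A nonterminal is nullable iff some alternative derives ε (directly, or every symbol in it is nullable)
Nullable: {}


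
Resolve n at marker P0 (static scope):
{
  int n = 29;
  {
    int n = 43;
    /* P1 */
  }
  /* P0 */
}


n declared in the same block as P0
n = 29


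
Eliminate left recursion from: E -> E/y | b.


Left-recursive alternatives: E/y; non-recursive: b
Introduce E': E -> bE', E' -> /yE' | ε


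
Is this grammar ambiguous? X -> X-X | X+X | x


'x-x+x' has two parse trees (no precedence encoded between - and +)
Ambiguous


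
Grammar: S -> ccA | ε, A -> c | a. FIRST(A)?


Per alternative of A: FIRST(c) = {c}; FIRST(a) = {a}
FIRST(A) = {a, c}


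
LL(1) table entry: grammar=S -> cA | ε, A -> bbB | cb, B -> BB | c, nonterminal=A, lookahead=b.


For [A, b]: 'b' ∈ FIRST(bbB)
Entry: A -> bbB


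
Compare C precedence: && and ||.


'&&' is logical AND (level 2); '||' is logical OR (level 1)
Higher level binds tighter
'&&' has higher precedence than '||'


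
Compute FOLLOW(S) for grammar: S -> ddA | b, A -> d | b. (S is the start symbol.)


$ ∈ FOLLOW(S). For each A -> αBβ: add FIRST(β)\{ε} to FOLLOW(B); if β nullable, add FOLLOW(A).
FOLLOW(S) = {$}


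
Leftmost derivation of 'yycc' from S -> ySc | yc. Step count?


Derivation: S => ySc => yycc
Steps: 2


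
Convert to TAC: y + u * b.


Break into single-operator statements:
t1 = u * b
t2 = y + t1


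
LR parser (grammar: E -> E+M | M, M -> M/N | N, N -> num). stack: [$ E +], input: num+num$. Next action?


no handle ('E+' is not any RHS); shift 'num'
Action: shift


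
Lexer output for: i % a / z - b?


Scan left to right, longest-match per lexeme
Tokens: ID(i), OP(%), ID(a), OP(/), ID(z), OP(-), ID(b)


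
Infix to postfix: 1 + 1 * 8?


* has higher precedence, evaluate 1*8 first
Postfix: 1 1 8 * +


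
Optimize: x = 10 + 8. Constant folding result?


10 + 8 = 18 at compile time
Optimized: x = 18


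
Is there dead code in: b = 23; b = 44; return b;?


first assignment to b is overwritten before any read
Dead: 'b = 23'


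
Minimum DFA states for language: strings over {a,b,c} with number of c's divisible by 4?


Track (count of c) mod 4: states 0..3, accept at 0
Minimal DFA: 4 states


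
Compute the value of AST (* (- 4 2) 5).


Evaluate inner: (- 4 2) = 2
Evaluate root: (* 2 5) = 10
Result: 10


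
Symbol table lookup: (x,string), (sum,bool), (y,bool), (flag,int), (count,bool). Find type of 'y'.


Lookup 'y' → type bool


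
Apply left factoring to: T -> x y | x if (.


Common prefix: 'x'
Factored: T -> x T', T' -> y | if (


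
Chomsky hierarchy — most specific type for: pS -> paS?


LHS has context (more than one symbol) and |LHS| ≤ |RHS|
Classification: Type 1 (Context-Sensitive)


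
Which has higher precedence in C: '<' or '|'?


'<' is relational (level 7); '|' is bitwise OR (level 3)
Higher level binds tighter
'<' has higher precedence than '|'


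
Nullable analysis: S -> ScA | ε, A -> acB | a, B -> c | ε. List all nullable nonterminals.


A nonterminal is nullable iff some alternative derives ε (directly, or every symbol in it is nullable)
Nullable: {B, S}


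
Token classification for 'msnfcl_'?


Pattern: letter/underscore followed by alphanumerics, not a keyword
Type: IDENTIFIER


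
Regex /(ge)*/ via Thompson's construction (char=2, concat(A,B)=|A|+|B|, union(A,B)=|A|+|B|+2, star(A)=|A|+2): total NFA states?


Syntax tree has 2 char leaf(s), 0 union(s), 1 star(s)
chars contribute 2×2 = 4; each union adds +2; each star adds +2
Total: 4 + 0 + 2 = 6 states


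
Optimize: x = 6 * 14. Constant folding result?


6 * 14 = 84 at compile time
Optimized: x = 84


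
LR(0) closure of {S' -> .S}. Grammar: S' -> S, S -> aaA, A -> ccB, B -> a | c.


Start: S' -> .S
For each item with dot before a nonterminal B, add B -> .γ for every B-production
Closure: [S' -> .S, S -> .aaA]


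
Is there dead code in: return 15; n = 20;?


statement follows a return and is unreachable
Dead: 'n = 20'


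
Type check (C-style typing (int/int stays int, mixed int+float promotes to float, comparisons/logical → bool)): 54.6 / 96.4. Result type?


Operand types: float / float
Rule: mixed int/float promotes to float; int/int stays int
Result type: float


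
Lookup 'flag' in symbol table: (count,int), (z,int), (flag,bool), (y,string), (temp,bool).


Lookup 'flag' → type bool


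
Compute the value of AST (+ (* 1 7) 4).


Evaluate inner: (* 1 7) = 7
Evaluate root: (+ 7 4) = 11
Result: 11


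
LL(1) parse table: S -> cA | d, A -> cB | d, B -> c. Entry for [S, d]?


For [S, d]: 'd' ∈ FIRST(d)
Entry: S -> d


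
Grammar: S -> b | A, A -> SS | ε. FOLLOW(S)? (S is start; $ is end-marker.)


$ ∈ FOLLOW(S). For each A -> αBβ: add FIRST(β)\{ε} to FOLLOW(B); if β nullable, add FOLLOW(A).
FOLLOW(S) = {$, b}


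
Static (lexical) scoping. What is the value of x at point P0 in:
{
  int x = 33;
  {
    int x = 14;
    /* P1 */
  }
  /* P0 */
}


x declared in the same block as P0
x = 33


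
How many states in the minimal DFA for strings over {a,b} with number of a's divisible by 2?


Track (count of a) mod 2: states 0..1, accept at 0
Minimal DFA: 2 states


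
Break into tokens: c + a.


Scan left to right, longest-match per lexeme
Tokens: ID(c), OP(+), ID(a)


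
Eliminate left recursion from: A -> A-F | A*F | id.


Left-recursive alternatives: A-F, A*F; non-recursive: id
Introduce A': A -> idA', A' -> -FA' | *FA' | ε


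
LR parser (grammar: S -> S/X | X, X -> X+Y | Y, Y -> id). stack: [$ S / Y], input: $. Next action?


'Y' (not preceded by X+) is the handle for X -> Y
Action: reduce (X -> Y)


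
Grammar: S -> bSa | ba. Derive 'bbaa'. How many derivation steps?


Derivation: S => bSa => bbaa
Steps: 2


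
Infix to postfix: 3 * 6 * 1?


Left to right (same or higher precedence on left)
Postfix: 3 6 * 1 *


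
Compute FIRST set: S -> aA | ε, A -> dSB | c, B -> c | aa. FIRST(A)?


Per alternative of A: FIRST(dSB) = {d}; FIRST(c) = {c}
FIRST(A) = {c, d}


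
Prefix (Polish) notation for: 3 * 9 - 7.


left-to-right (same/higher precedence on left): tree is (- (* 3 9) 7)
Prefix: - * 3 9 7


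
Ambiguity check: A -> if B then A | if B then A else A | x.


dangling else: 'if B then if B then x else x' parses two ways
Ambiguous


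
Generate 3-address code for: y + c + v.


Break into single-operator statements:
t1 = y + c
t2 = t1 + v


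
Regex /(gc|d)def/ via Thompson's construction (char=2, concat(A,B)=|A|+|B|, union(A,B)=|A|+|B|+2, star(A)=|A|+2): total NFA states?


Syntax tree has 6 char leaf(s), 1 union(s), 0 star(s)
chars contribute 6×2 = 12; each union adds +2; each star adds +2
Total: 12 + 2 + 0 = 14 states


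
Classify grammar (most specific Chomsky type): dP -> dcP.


LHS has context (more than one symbol) and |LHS| ≤ |RHS|
Classification: Type 1 (Context-Sensitive)


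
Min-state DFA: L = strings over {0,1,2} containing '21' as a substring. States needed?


KMP-style automaton: 2 progress states + 1 absorbing accept = 3
Minimal DFA: 3 states


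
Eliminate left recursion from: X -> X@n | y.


Left-recursive alternatives: X@n; non-recursive: y
Introduce X': X -> yX', X' -> @nX' | ε


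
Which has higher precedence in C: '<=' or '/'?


'/' is multiplicative (level 10); '<=' is relational (level 7)
Higher level binds tighter
'/' has higher precedence than '<='


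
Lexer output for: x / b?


Scan left to right, longest-match per lexeme
Tokens: ID(x), OP(/), ID(b)


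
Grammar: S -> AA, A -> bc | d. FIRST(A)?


Per alternative of A: FIRST(bc) = {b}; FIRST(d) = {d}
FIRST(A) = {b, d}


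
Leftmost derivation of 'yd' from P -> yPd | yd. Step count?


Derivation: P => yd
Steps: 1


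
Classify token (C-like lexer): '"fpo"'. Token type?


Pattern: double-quoted sequence
Type: STRING_LITERAL


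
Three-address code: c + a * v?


Break into single-operator statements:
t1 = a * v
t2 = c + t1


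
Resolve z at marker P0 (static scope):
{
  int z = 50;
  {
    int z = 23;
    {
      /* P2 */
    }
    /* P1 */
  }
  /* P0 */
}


z declared in the same block as P0
z = 50


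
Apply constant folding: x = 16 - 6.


16 - 6 = 10 at compile time
Optimized: x = 10


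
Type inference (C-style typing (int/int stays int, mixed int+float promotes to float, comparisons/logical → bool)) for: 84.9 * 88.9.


Operand types: float * float
Rule: mixed int/float promotes to float; int/int stays int
Result type: float


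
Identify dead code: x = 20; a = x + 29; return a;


x is read by a's definition; a is returned
No dead code


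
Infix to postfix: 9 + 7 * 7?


* has higher precedence, evaluate 7*7 first
Postfix: 9 7 7 * +


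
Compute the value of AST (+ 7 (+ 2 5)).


Evaluate inner: (+ 2 5) = 7
Evaluate root: (+ 7 7) = 14
Result: 14


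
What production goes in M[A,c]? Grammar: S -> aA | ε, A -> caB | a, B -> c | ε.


For [A, c]: 'c' ∈ FIRST(caB)
Entry: A -> caB


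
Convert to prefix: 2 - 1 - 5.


left-to-right (same/higher precedence on left): tree is (- (- 2 1) 5)
Prefix: - - 2 1 5


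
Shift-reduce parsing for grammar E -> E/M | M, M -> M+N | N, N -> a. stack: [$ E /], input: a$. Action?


no handle ('E/' is not any RHS); shift 'a'
Action: shift


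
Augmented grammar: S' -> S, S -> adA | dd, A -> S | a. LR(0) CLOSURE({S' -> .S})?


Start: S' -> .S
For each item with dot before a nonterminal B, add B -> .γ for every B-production
Closure: [S' -> .S, S -> .adA, S -> .dd]


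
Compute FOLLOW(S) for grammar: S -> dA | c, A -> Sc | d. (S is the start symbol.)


$ ∈ FOLLOW(S). For each A -> αBβ: add FIRST(β)\{ε} to FOLLOW(B); if β nullable, add FOLLOW(A).
FOLLOW(S) = {$, c}


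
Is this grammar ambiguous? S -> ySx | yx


balanced y^n…x^n: each string has a unique parse
Unambiguous


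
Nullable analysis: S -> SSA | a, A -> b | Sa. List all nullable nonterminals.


A nonterminal is nullable iff some alternative derives ε (directly, or every symbol in it is nullable)
Nullable: {}


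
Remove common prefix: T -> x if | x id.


Common prefix: 'x'
Factored: T -> x T', T' -> if | id


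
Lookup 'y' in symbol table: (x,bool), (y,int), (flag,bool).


Lookup 'y' → type int


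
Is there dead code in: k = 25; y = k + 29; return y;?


k is read by y's definition; y is returned
No dead code


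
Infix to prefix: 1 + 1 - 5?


left-to-right (same/higher precedence on left): tree is (- (+ 1 1) 5)
Prefix: - + 1 1 5


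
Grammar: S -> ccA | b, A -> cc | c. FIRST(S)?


Per alternative of S: FIRST(ccA) = {c}; FIRST(b) = {b}
FIRST(S) = {b, c}


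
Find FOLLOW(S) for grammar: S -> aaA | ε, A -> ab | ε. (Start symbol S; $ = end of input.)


$ ∈ FOLLOW(S). For each A -> αBβ: add FIRST(β)\{ε} to FOLLOW(B); if β nullable, add FOLLOW(A).
FOLLOW(S) = {$}


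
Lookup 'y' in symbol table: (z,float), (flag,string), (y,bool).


Lookup 'y' → type bool


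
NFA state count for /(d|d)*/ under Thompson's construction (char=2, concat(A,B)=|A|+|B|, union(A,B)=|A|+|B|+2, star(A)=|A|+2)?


Syntax tree has 2 char leaf(s), 1 union(s), 1 star(s)
chars contribute 2×2 = 4; each union adds +2; each star adds +2
Total: 4 + 2 + 2 = 8 states


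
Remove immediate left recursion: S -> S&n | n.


Left-recursive alternatives: S&n; non-recursive: n
Introduce S': S -> nS', S' -> &nS' | ε


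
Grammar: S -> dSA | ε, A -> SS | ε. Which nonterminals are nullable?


A nonterminal is nullable iff some alternative derives ε (directly, or every symbol in it is nullable)
Nullable: {A, S}


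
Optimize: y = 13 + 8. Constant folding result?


13 + 8 = 21 at compile time
Optimized: y = 21


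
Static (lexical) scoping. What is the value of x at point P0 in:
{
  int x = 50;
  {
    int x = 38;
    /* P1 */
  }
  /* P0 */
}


x declared in the same block as P0
x = 50


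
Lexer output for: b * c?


Scan left to right, longest-match per lexeme
Tokens: ID(b), OP(*), ID(c)


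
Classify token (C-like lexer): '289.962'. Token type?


Pattern: digits with a decimal point
Type: FLOAT_LITERAL


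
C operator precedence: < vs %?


'%' is multiplicative (level 10); '<' is relational (level 7)
Higher level binds tighter
'%' has higher precedence than '<'


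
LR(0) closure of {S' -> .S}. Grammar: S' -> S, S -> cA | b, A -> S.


Start: S' -> .S
For each item with dot before a nonterminal B, add B -> .γ for every B-production
Closure: [S' -> .S, S -> .cA, S -> .b]


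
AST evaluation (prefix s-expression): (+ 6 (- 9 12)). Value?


Evaluate inner: (- 9 12) = -3
Evaluate root: (+ 6 -3) = 3
Result: 3


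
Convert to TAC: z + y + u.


Break into single-operator statements:
t1 = z + y
t2 = t1 + u


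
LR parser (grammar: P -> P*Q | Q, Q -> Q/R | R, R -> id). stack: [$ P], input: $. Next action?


start symbol P on stack, input exhausted
Action: accept


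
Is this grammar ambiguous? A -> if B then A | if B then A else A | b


dangling else: 'if B then if B then b else b' parses two ways
Ambiguous


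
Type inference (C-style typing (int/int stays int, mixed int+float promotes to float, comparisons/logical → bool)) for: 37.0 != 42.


Operand types: float != int
Rule: comparison yields bool
Result type: bool


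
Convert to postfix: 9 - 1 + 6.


Left to right (same or higher precedence on left)
Postfix: 9 1 - 6 +


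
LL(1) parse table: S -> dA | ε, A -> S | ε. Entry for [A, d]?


For [A, d]: 'd' ∈ FIRST(S)
Entry: A -> S


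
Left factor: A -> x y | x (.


Common prefix: 'x'
Factored: A -> x A', A' -> y | (


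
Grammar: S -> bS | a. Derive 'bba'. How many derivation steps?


Derivation: S => bS => bbS => bba
Steps: 3


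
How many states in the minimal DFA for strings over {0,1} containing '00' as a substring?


KMP-style automaton: 2 progress states + 1 absorbing accept = 3
Minimal DFA: 3 states


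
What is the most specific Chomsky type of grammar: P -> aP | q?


Right-linear: every RHS is a terminal or a terminal followed by one nonterminal
Classification: Type 3 (Regular)


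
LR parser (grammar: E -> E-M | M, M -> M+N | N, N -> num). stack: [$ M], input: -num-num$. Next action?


lookahead ∉ {+} so M won't extend; reduce E -> M
Action: reduce (E -> M)


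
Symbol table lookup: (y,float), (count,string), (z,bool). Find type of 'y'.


Lookup 'y' → type float


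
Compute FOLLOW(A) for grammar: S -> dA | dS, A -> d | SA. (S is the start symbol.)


$ ∈ FOLLOW(S). For each A -> αBβ: add FIRST(β)\{ε} to FOLLOW(B); if β nullable, add FOLLOW(A).
FOLLOW(A) = {$, d}


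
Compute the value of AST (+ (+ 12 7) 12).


Evaluate inner: (+ 12 7) = 19
Evaluate root: (+ 19 12) = 31
Result: 31


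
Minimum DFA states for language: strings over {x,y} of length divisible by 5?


Track length mod 5: states 0..4, accept at 0
Minimal DFA: 5 states


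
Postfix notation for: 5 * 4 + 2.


Left to right (same or higher precedence on left)
Postfix: 5 4 * 2 +


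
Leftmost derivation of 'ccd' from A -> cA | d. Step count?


Derivation: A => cA => ccA => ccd
Steps: 3


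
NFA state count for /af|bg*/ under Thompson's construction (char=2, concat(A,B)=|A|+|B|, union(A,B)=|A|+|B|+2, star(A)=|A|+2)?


Syntax tree has 4 char leaf(s), 1 union(s), 1 star(s)
chars contribute 4×2 = 8; each union adds +2; each star adds +2
Total: 8 + 2 + 2 = 12 states


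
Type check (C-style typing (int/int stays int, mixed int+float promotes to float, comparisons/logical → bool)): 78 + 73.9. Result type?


Operand types: int + float
Rule: mixed int/float promotes to float; int/int stays int
Result type: float


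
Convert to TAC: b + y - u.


Break into single-operator statements:
t1 = b + y
t2 = t1 - u


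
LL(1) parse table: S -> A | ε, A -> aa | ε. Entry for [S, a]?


For [S, a]: 'a' ∈ FIRST(A)
Entry: S -> A


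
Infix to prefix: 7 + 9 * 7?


'*' binds tighter: tree is (+ 7 (* 9 7))
Prefix: + 7 * 9 7


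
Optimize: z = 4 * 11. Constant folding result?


4 * 11 = 44 at compile time
Optimized: z = 44


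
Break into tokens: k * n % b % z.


Scan left to right, longest-match per lexeme
Tokens: ID(k), OP(*), ID(n), OP(%), ID(b), OP(%), ID(z)


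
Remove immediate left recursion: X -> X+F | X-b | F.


Left-recursive alternatives: X+F, X-b; non-recursive: F
Introduce X': X -> FX', X' -> +FX' | -bX' | ε


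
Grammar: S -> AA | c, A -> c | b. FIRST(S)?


Per alternative of S: FIRST(AA) = {b, c}; FIRST(c) = {c}
FIRST(S) = {b, c}


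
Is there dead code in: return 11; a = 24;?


statement follows a return and is unreachable
Dead: 'a = 24'


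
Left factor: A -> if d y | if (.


Common prefix: 'if'
Factored: A -> if A', A' -> d y | (


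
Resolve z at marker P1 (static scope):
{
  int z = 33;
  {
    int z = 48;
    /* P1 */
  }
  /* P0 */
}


z declared in the same block as P1
z = 48


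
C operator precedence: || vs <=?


'<=' is relational (level 7); '||' is logical OR (level 1)
Higher level binds tighter
'<=' has higher precedence than '||'


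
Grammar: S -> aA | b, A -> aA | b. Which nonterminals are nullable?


A nonterminal is nullable iff some alternative derives ε (directly, or every symbol in it is nullable)
Nullable: {}


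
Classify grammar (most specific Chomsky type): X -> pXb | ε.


Single nonterminal LHS, but p^n b^n is not regular
Classification: Type 2 (Context-Free)


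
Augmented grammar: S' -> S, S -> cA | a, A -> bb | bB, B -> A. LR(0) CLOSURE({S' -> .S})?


Start: S' -> .S
For each item with dot before a nonterminal B, add B -> .γ for every B-production
Closure: [S' -> .S, S -> .cA, S -> .a]


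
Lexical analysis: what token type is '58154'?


Pattern: digits only
Type: INTEGER_LITERAL


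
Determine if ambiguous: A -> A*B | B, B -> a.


precedence layered via separate nonterminal B: deterministic
Unambiguous


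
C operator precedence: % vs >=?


'%' is multiplicative (level 10); '>=' is relational (level 7)
Higher level binds tighter
'%' has higher precedence than '>='


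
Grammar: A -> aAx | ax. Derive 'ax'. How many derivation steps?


Derivation: A => ax
Steps: 1


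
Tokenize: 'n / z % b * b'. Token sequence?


Scan left to right, longest-match per lexeme
Tokens: ID(n), OP(/), ID(z), OP(%), ID(b), OP(*), ID(b)


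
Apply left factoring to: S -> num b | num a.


Common prefix: 'num'
Factored: S -> num S', S' -> b | a


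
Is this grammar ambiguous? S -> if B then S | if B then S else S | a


dangling else: 'if B then if B then a else a' parses two ways
Ambiguous


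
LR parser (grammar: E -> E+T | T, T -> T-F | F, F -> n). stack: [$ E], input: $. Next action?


start symbol E on stack, input exhausted
Action: accept


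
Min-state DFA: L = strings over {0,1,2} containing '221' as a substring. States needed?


KMP-style automaton: 3 progress states + 1 absorbing accept = 4
Minimal DFA: 4 states


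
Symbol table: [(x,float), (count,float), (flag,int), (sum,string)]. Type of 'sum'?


Lookup 'sum' → type string


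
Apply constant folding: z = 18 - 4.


18 - 4 = 14 at compile time
Optimized: z = 14


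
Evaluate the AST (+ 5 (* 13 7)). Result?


Evaluate inner: (* 13 7) = 91
Evaluate root: (+ 5 91) = 96
Result: 96


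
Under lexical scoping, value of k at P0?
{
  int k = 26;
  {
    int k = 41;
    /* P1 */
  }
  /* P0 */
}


k declared in the same block as P0
k = 26


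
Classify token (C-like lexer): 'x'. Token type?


Pattern: letter/underscore followed by alphanumerics, not a keyword
Type: IDENTIFIER


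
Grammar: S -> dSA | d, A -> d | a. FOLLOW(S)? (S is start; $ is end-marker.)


$ ∈ FOLLOW(S). For each A -> αBβ: add FIRST(β)\{ε} to FOLLOW(B); if β nullable, add FOLLOW(A).
FOLLOW(S) = {$, a, d}


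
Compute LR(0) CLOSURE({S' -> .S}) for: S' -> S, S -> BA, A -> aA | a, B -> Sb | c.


Start: S' -> .S
For each item with dot before a nonterminal B, add B -> .γ for every B-production
Closure: [S' -> .S, S -> .BA, B -> .Sb, B -> .c]


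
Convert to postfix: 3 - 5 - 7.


Left to right (same or higher precedence on left)
Postfix: 3 5 - 7 -


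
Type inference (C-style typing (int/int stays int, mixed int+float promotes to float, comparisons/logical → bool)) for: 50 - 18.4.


Operand types: int - float
Rule: mixed int/float promotes to float; int/int stays int
Result type: float


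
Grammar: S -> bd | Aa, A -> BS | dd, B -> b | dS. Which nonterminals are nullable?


A nonterminal is nullable iff some alternative derives ε (directly, or every symbol in it is nullable)
Nullable: {}


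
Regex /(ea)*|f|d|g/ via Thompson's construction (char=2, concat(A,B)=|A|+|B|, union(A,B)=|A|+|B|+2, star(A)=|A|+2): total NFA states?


Syntax tree has 5 char leaf(s), 3 union(s), 1 star(s)
chars contribute 5×2 = 10; each union adds +2; each star adds +2
Total: 10 + 6 + 2 = 18 states


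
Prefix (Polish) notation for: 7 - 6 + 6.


left-to-right (same/higher precedence on left): tree is (+ (- 7 6) 6)
Prefix: + - 7 6 6


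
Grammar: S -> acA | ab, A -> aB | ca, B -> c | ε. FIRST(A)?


Per alternative of A: FIRST(aB) = {a}; FIRST(ca) = {c}
FIRST(A) = {a, c}


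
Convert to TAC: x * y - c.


Break into single-operator statements:
t1 = x * y
t2 = t1 - c


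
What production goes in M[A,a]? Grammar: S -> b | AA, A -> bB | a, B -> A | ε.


For [A, a]: 'a' ∈ FIRST(a)
Entry: A -> a


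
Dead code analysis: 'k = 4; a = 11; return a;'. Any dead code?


k is assigned but never read
Dead: 'k = 4'


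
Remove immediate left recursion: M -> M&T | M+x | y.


Left-recursive alternatives: M&T, M+x; non-recursive: y
Introduce M': M -> yM', M' -> &TM' | +xM' | ε


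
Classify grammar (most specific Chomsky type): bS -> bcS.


LHS has context (more than one symbol) and |LHS| ≤ |RHS|
Classification: Type 1 (Context-Sensitive)


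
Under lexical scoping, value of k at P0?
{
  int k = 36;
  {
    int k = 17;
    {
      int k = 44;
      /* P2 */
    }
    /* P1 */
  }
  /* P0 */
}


k declared in the same block as P0
k = 36


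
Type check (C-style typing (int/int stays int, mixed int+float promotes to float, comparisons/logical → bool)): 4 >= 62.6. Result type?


Operand types: int >= float
Rule: comparison yields bool
Result type: bool


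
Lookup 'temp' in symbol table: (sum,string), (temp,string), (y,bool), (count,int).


Lookup 'temp' → type string


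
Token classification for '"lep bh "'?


Pattern: double-quoted sequence
Type: STRING_LITERAL


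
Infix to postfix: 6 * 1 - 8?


Left to right (same or higher precedence on left)
Postfix: 6 1 * 8 -


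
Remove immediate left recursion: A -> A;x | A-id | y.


Left-recursive alternatives: A;x, A-id; non-recursive: y
Introduce A': A -> yA', A' -> ;xA' | -idA' | ε


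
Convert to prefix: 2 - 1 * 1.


'*' binds tighter: tree is (- 2 (* 1 1))
Prefix: - 2 * 1 1


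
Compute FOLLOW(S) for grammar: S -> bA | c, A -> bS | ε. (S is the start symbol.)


$ ∈ FOLLOW(S). For each A -> αBβ: add FIRST(β)\{ε} to FOLLOW(B); if β nullable, add FOLLOW(A).
FOLLOW(S) = {$}


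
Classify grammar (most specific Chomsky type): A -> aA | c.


Right-linear: every RHS is a terminal or a terminal followed by one nonterminal
Classification: Type 3 (Regular)


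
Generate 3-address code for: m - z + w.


Break into single-operator statements:
t1 = m - z
t2 = t1 + w


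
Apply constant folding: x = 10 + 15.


10 + 15 = 25 at compile time
Optimized: x = 25


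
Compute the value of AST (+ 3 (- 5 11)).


Evaluate inner: (- 5 11) = -6
Evaluate root: (+ 3 -6) = -3
Result: -3


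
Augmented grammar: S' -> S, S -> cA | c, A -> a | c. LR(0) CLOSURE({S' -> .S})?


Start: S' -> .S
For each item with dot before a nonterminal B, add B -> .γ for every B-production
Closure: [S' -> .S, S -> .cA, S -> .c]


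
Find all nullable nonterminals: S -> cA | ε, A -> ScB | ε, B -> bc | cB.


A nonterminal is nullable iff some alternative derives ε (directly, or every symbol in it is nullable)
Nullable: {A, S}


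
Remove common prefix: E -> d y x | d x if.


Common prefix: 'd'
Factored: E -> d E', E' -> y x | x if


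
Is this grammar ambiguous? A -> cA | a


right-linear, alternatives start with distinct terminals 'c' vs 'a': unique leftmost derivation
Unambiguous


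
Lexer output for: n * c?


Scan left to right, longest-match per lexeme
Tokens: ID(n), OP(*), ID(c)


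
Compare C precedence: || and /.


'/' is multiplicative (level 10); '||' is logical OR (level 1)
Higher level binds tighter
'/' has higher precedence than '||'


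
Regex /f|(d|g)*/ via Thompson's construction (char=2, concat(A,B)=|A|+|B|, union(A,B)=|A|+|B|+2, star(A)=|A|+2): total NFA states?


Syntax tree has 3 char leaf(s), 2 union(s), 1 star(s)
chars contribute 3×2 = 6; each union adds +2; each star adds +2
Total: 6 + 4 + 2 = 12 states


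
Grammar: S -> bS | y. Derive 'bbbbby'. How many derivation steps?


Derivation: S => bS => bbS => bbbS => bbbbS => bbbbbS => bbbbby
Steps: 6


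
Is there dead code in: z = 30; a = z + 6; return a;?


z is read by a's definition; a is returned
No dead code


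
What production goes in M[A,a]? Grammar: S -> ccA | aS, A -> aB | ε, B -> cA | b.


For [A, a]: 'a' ∈ FIRST(aB)
Entry: A -> aB


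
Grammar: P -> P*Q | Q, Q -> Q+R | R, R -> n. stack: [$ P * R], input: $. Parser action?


'R' (not preceded by Q+) is the handle for Q -> R
Action: reduce (Q -> R)


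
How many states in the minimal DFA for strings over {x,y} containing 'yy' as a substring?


KMP-style automaton: 2 progress states + 1 absorbing accept = 3
Minimal DFA: 3 states


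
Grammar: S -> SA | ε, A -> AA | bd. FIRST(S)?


Per alternative of S: FIRST(SA) = {b}; FIRST(ε) = {ε}
FIRST(S) = {b, ε}
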